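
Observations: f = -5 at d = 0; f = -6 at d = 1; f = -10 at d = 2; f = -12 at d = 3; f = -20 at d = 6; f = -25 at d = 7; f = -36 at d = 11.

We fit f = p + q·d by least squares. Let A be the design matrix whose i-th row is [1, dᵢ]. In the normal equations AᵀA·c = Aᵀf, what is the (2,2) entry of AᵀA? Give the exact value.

220

Row 2 ↔ basis d, column 2 ↔ basis d, so (AᵀA)_{2,2} = Σᵢ (d)·(d) = (0)·(0) + (1)·(1) + (2)·(2) + (3)·(3) + (6)·(6) + (7)·(7) + (11)·(11) = 220.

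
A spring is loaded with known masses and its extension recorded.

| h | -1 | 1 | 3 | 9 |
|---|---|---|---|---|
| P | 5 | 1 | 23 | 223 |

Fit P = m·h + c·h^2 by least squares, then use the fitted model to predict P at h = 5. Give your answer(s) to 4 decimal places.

From the data, Σh·h = 92, Σh·h^2 = 756, Σh^2·h^2 = 6644.
For MᵀP: Σh·P = 2072, Σh^2·P = 18276.
Determinant 92·6644 − 756² = 39712.
m = (2072·6644 − 756·18276)/39712 = -3143/2482; c = (92·18276 − 756·2072)/39712 = 7185/2482.
At h = 5: P̂ = (-3143/2482)·(5) + (7185/2482)·(25) = 81955/1241.

P̂ = 66.0395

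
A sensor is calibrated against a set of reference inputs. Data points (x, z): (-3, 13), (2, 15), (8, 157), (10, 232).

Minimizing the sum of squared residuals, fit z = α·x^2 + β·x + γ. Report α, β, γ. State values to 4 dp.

MᵀM·[α, β, γ]ᵀ = Mᵀz reads: 14193·α + 1493·β + 177·γ = 33425;  1493·α + 177·β + 17·γ = 3567;  177·α + 17·β + 4·γ = 417.
Row-reducing yields α = 477869/235156, β = 649783/235156, γ = 151933/58789.

α = 2.0321, β = 2.7632, γ = 2.5844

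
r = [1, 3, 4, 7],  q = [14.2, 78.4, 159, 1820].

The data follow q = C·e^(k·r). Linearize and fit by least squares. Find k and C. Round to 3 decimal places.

k = 0.805, C = 6.543

Taking logs, ln q = k·r + ln C, so regress ln q on r.
XᵀX = [[75.0000, 15.0000]; [15.0000, 4]], rhs = [88.5605, 19.5906]ᵀ  (here Σr = 15.0000, Σ(r)² = 75.0000, Σln q = 19.5906, Σr·ln q = 88.5605).
Slope k = (n·Σr·ln q − Σr·Σln q)/(n·Σ(r)² − (Σr)²) = (4·88.5605 − 15.0000·19.5906)/75.0000 = 0.80511; ln C = (Σln q − k·Σr)/n = 1.87847, so C = exp(1.87847) = 6.54347.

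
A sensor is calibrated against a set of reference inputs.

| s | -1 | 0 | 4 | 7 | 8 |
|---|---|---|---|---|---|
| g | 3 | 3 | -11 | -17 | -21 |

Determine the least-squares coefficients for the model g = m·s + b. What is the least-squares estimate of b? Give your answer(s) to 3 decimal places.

With design matrix A, AᵀA = [[130, 18]; [18, 5]] and Aᵀg = [-334, -43]ᵀ.
Δ = 130·5 − 18² = 326.
m = ((-334)·5 − 18·(-43))/326 = -448/163; b = (130·(-43) − 18·(-334))/326 = 211/163.

b = 1.294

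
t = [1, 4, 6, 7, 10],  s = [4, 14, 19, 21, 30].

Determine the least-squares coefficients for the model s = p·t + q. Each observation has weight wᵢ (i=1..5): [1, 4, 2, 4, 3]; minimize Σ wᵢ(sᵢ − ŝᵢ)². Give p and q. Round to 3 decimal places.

The normal system XᵀWX·[p, q]ᵀ = XᵀWs is [[633, 87]; [87, 14]]·[p, q]ᵀ = [1944, 272]ᵀ.
Eliminating q: 14·(row 1) − 87·(row 2) gives 1293·p = 14·1944 − 87·272 = 3552, so p = 1184/431.
Then q = (272 − 87·(1184/431))/14 = 1016/431.

p = 2.747, q = 2.357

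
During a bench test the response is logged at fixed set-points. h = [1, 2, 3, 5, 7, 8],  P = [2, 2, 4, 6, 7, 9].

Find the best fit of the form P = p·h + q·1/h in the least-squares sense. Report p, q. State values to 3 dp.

Compute the Gram sums: Σh·h = 152, Σh·1/h = 6, Σ1/h·1/h = 1014049/705600.
And Σh·P = 169, Σ1/h·P = 919/120.
So XᵀX·[p, q]ᵀ = XᵀP: [[152, 6]; [6, 1014049/705600]]·[p, q]ᵀ = [169, 919/120]ᵀ.
Eliminating q: (1014049/705600)·(row 1) − 6·(row 2) gives (16091731/88200)·p = (1014049/705600)·169 − 6·(919/120) = 138951961/705600, so p = 138951961/128733848.
Then q = ((919/120) − 6·(138951961/128733848))/(1014049/705600) = 13235880/16091731.

p = 1.079, q = 0.823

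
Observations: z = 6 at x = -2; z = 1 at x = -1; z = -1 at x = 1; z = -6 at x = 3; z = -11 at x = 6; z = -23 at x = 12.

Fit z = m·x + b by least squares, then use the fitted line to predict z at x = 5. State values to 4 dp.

ẑ = -9.2880

From the data, Σx·x = 195, Σx = 19, Σ1 = 6.
Right-hand side: Σx·z = -374, Σz = -34.
So AᵀA·[m, b]ᵀ = Aᵀz: [[195, 19]; [19, 6]]·[m, b]ᵀ = [-374, -34]ᵀ.
Eliminating b: 6·(row 1) − 19·(row 2) gives 809·m = 6·(-374) − 19·(-34) = -1598, so m = -1598/809.
Then b = ((-34) − 19·(-1598/809))/6 = 476/809.
At x = 5: ẑ = (-1598/809)·(5) + (476/809)·(1) = -7514/809.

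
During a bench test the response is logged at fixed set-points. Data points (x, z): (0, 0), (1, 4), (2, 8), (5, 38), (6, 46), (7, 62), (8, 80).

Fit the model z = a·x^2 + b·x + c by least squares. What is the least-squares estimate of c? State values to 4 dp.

c = 0.1618

The normal equations are: 8435·a + 1205·b + 179·c = 10800;  1205·a + 179·b + 29·c = 1560;  179·a + 29·b + 7·c = 238.
Solving the 3×3 system (Gaussian elimination) gives a = 1669/1792, b = 4335/1792, c = 145/896.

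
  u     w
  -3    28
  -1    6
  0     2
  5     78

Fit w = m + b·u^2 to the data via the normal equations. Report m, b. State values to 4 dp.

m = 2.0699, b = 3.0206

Normal-equation sums: Σ1 = 4, Σu^2 = 35, Σu^2·u^2 = 707.
And Σw = 114, Σu^2·w = 2208.
Δ = 4·707 − 35² = 1603.
m = (114·707 − 35·2208)/1603 = 474/229; b = (4·2208 − 35·114)/1603 = 4842/1603.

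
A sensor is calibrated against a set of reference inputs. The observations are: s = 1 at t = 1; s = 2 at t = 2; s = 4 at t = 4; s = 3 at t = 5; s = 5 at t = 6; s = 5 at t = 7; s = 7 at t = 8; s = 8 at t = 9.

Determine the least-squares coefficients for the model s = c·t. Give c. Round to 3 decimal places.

c = 0.830

Entries of MᵀM: Σt·t = 276.
For Mᵀs: Σt·s = 229.
c = 229/276 = 0.82971.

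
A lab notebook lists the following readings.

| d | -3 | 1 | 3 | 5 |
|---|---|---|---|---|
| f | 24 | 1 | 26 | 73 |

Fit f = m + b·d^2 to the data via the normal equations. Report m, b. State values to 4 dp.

m = -2.0000, b = 3.0000

Setting ∂/∂m … = 0 gives: 4·m + 44·b = 124;  44·m + 788·b = 2276.
det = 4·788 − 44² = 1216.
m = (124·788 − 44·2276)/1216 = -2; b = (4·2276 − 44·124)/1216 = 3.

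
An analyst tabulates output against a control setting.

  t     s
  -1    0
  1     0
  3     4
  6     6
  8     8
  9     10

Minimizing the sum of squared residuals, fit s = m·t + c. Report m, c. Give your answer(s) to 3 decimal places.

m = 1.017, c = 0.261

Compute the Gram sums: Σt·t = 192, Σt = 26, Σ1 = 6.
Moment sums: Σt·s = 202, Σs = 28.
XᵀX·[m, c]ᵀ = Xᵀs becomes [[192, 26]; [26, 6]]·[m, c]ᵀ = [202, 28]ᵀ.
det = 192·6 − 26² = 476.
m = (202·6 − 26·28)/476 = 121/119; c = (192·28 − 26·202)/476 = 31/119.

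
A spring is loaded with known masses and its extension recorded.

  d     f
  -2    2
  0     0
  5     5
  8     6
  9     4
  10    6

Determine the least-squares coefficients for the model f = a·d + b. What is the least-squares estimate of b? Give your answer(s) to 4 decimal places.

Compute the Gram sums: Σd·d = 274, Σd = 30, Σ1 = 6.
For Xᵀf: Σd·f = 165, Σf = 23.
det = 274·6 − 30² = 744.
a = (165·6 − 30·23)/744 = 25/62; b = (274·23 − 30·165)/744 = 169/93.

b = 1.8172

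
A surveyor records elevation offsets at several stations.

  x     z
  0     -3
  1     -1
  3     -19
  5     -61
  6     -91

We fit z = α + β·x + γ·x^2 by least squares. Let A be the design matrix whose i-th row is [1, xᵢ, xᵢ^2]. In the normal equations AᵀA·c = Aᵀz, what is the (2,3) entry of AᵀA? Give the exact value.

Row 2 ↔ basis x, column 3 ↔ basis x^2, so (AᵀA)_{2,3} = Σᵢ (x)·(x^2) = (0)·(0) + (1)·(1) + (3)·(9) + (5)·(25) + (6)·(36) = 369.

369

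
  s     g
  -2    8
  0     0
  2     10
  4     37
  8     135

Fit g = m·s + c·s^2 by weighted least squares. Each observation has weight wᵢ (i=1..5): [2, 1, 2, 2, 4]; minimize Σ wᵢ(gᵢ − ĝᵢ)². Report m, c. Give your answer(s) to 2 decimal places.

Setting ∂/∂m … = 0 gives: 304·m + 2176·c = 4624;  2176·m + 16960·c = 35888.
Eliminating c: 16960·(row 1) − 2176·(row 2) gives 420864·m = 16960·4624 − 2176·35888 = 330752, so m = 323/411.
Then c = (35888 − 2176·(323/411))/16960 = 3313/1644.

m = 0.79, c = 2.02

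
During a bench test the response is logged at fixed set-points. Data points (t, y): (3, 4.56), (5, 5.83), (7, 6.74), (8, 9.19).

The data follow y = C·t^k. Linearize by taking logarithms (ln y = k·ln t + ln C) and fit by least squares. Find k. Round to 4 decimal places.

k = 0.6316

Taking logs, ln y = k·ln t + ln C, so regress ln y on ln t.
AᵀA = [[11.9079, 6.7334]; [6.7334, 4]], rhs = [12.8298, 7.4065]ᵀ  (here Σln t = 6.7334, Σ(ln t)² = 11.9079, Σln y = 7.4065, Σln t·ln y = 12.8298).
Slope k = (n·Σln t·ln y − Σln t·Σln y)/(n·Σ(ln t)² − (Σln t)²) = (4·12.8298 − 6.7334·7.4065)/2.2928 = 0.63155; ln C = (Σln y − k·Σln t)/n = 0.78851.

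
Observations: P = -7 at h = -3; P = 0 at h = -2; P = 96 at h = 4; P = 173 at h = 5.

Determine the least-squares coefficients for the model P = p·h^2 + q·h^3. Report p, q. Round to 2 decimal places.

p = 2.10, q = 0.97

Compute the Gram sums: Σh^2·h^2 = 978, Σh^2·h^3 = 3874, Σh^3·h^3 = 20514.
Moment sums: Σh^2·P = 5798, Σh^3·P = 27958.
Δ = 978·20514 − 3874² = 5054816.
p = (5798·20514 − 3874·27958)/5054816 = 25555/12151; q = (978·27958 − 3874·5798)/5054816 = 152546/157963.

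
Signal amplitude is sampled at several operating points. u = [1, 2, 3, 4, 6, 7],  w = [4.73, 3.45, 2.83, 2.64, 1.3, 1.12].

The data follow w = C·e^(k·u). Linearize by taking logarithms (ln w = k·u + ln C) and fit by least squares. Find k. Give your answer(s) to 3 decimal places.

k = -0.240

Let Y = ln w. Fitting Y = k·u + ln C by least squares:
Σu = 23.0000, Σ(u)² = 115.0000, Σln w = 5.1790, Σu·ln w = 13.4021.
Equations: 115.0000·k + 23.0000·ln C = 13.4021;  23.0000·k + 6·ln C = 5.1790.
Solving (det = 161.0000): k = -0.24041, ln C = 1.78473.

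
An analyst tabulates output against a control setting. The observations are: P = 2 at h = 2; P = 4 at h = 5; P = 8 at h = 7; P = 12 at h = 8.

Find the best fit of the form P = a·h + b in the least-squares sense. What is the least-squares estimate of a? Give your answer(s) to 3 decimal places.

a = 1.571

The normal equations are: 142·a + 22·b = 176;  22·a + 4·b = 26.
(Σh·h = 142, Σh = 22, Σ1 = 4, Σh·P = 176, ΣP = 26.)
Eliminating b: 4·(row 1) − 22·(row 2) gives 84·a = 4·176 − 22·26 = 132, so a = 11/7.
Then b = (26 − 22·(11/7))/4 = -15/7.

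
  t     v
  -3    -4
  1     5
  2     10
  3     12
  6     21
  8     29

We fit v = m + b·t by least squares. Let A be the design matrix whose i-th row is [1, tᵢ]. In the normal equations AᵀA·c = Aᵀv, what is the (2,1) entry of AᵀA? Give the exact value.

17

Row 2 ↔ basis t, column 1 ↔ basis 1, so (AᵀA)_{2,1} = Σᵢ t = (-3)·(1) + (1)·(1) + (2)·(1) + (3)·(1) + (6)·(1) + (8)·(1) = 17.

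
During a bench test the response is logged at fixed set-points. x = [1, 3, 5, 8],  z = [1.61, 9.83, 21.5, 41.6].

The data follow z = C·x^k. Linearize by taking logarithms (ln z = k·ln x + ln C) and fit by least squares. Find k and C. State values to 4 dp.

k = 1.5730, C = 1.6599

With ln zᵢ as the transformed response and ln xᵢ as the regressor:
AᵀA = [[8.1213, 4.7875]; [4.7875, 4]], rhs = [15.2010, 9.5578]ᵀ  (here Σln x = 4.7875, Σ(ln x)² = 8.1213, Σln z = 9.5578, Σln x·ln z = 15.2010).
Solving (det = 9.5652): k = 1.57300, ln C = 0.50677, so C = exp(0.50677) = 1.65993.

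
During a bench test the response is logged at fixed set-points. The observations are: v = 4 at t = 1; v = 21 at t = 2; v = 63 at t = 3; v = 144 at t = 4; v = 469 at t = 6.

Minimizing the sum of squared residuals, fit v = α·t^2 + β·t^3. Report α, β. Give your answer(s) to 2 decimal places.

α = 1.03, β = 2.00

The normal system MᵀM·[α, β]ᵀ = Mᵀv is [[1650, 9076]; [9076, 51546]]·[α, β]ᵀ = [19843, 112393]ᵀ.
Determinant 1650·51546 − 9076² = 2677124.
α = (19843·51546 − 9076·112393)/2677124 = 1374205/1338562; β = (1650·112393 − 9076·19843)/2677124 = 2676691/1338562.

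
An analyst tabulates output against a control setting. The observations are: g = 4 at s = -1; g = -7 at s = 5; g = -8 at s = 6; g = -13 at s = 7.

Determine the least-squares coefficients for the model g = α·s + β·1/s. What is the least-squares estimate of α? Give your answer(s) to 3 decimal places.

α = -1.521

From the data, Σs·s = 111, Σs·1/s = 4, Σ1/s·1/s = 47989/44100.
Moment sums: Σs·g = -178, Σ1/s·g = -902/105.
XᵀX·[α, β]ᵀ = Xᵀg becomes [[111, 4]; [4, 47989/44100]]·[α, β]ᵀ = [-178, -902/105]ᵀ.
Eliminating β: (47989/44100)·(row 1) − 4·(row 2) gives (1540393/14700)·α = (47989/44100)·(-178) − 4·(-902/105) = -3513341/22050, so α = -7026682/4621179.
Then β = ((-902/105) − 4·(-7026682/4621179))/(47989/44100) = -3550680/1540393.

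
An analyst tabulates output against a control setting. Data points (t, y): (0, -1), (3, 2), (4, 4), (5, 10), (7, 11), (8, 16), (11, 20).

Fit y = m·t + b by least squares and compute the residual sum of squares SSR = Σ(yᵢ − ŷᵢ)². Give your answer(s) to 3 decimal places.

SSR = 17.678

Compute the Gram sums: Σt·t = 284, Σt = 38, Σ1 = 7.
Right-hand side: Σt·y = 497, Σy = 62.
Normal equations: [[284, 38]; [38, 7]]·[m, b]ᵀ = [497, 62]ᵀ.
Eliminating b: 7·(row 1) − 38·(row 2) gives 544·m = 7·497 − 38·62 = 1123, so m = 1123/544.
Then b = (62 − 38·(1123/544))/7 = -639/272.
Residuals: 367/272, -59/32, -519/272, 1103/544, -599/544, 499/272, -195/544; SSR = 9617/544.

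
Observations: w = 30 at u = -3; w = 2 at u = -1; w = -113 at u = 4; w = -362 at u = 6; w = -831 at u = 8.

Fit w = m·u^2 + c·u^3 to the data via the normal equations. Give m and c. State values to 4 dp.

From the data, Σu^2·u^2 = 5730, Σu^2·u^3 = 41324, Σu^3·u^3 = 313626.
Right-hand side: Σu^2·w = -67752, Σu^3·w = -511708.
AᵀA·[m, c]ᵀ = Aᵀw becomes [[5730, 41324]; [41324, 313626]]·[m, c]ᵀ = [-67752, -511708]ᵀ.
Δ = 5730·313626 − 41324² = 89404004.
m = ((-67752)·313626 − 41324·(-511708))/89404004 = -25741840/22351001; c = (5730·(-511708) − 41324·(-67752))/89404004 = -33075798/22351001.

m = -1.1517, c = -1.4798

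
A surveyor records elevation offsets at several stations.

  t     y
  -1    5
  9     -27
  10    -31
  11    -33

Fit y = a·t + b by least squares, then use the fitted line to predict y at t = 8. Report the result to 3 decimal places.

ŷ = -23.906

From the data, Σt·t = 303, Σt = 29, Σ1 = 4.
For Aᵀy: Σt·y = -921, Σy = -86.
Normal equations: [[303, 29]; [29, 4]]·[a, b]ᵀ = [-921, -86]ᵀ.
Determinant 303·4 − 29² = 371.
a = ((-921)·4 − 29·(-86))/371 = -170/53; b = (303·(-86) − 29·(-921))/371 = 93/53.
At t = 8: ŷ = (-170/53)·(8) + (93/53)·(1) = -1267/53.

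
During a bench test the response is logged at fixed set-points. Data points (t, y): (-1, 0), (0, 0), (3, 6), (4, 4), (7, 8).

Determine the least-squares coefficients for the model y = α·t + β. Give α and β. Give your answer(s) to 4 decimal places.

α = 1.0485, β = 0.8738

Setting ∂/∂α … = 0 gives: 75·α + 13·β = 90;  13·α + 5·β = 18.
(Σt·t = 75, Σt = 13, Σ1 = 5, Σt·y = 90, Σy = 18.)
Eliminating β: 5·(row 1) − 13·(row 2) gives 206·α = 5·90 − 13·18 = 216, so α = 108/103.
Then β = (18 − 13·(108/103))/5 = 90/103.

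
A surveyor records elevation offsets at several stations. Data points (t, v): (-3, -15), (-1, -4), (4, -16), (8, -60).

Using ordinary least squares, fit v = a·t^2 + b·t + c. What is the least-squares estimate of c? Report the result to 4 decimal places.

Setting ∂/∂a … = 0 gives: 4434·a + 548·b + 90·c = -4235;  548·a + 90·b + 8·c = -495;  90·a + 8·b + 4·c = -95.
(Σt^2·t^2 = 4434, Σt^2·t = 548, Σt^2 = 90, Σt·t = 90, Σt = 8, Σ1 = 4, Σt^2·v = -4235, Σt·v = -495, Σv = -95.)
Inverting the 3×3 Gram matrix, [a, b, c]ᵀ = [-42975/42842, 37135/42842, -62415/21421]ᵀ.

c = -2.9137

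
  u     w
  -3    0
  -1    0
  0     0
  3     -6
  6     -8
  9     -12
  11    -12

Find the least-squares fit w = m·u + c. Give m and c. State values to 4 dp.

m = -1.0153, c = -1.8024

Entries of AᵀA: Σu·u = 257, Σu = 25, Σ1 = 7.
And Σu·w = -306, Σw = -38.
So AᵀA·[m, c]ᵀ = Aᵀw: [[257, 25]; [25, 7]]·[m, c]ᵀ = [-306, -38]ᵀ.
det = 257·7 − 25² = 1174.
m = ((-306)·7 − 25·(-38))/1174 = -596/587; c = (257·(-38) − 25·(-306))/1174 = -1058/587.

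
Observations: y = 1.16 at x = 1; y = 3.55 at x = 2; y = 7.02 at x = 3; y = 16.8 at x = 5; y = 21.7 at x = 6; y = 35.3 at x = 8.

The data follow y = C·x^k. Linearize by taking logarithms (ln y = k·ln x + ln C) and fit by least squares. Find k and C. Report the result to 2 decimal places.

With ln yᵢ as the transformed response and ln xᵢ as the regressor:
Σln x = 7.2724, Σ(ln x)² = 11.8122, Σln y = 12.8267, Σln x·ln y = 20.4846.
Equations: 11.8122·k + 7.2724·ln C = 20.4846;  7.2724·k + 6·ln C = 12.8267.
Δ = 11.8122·6 − (7.2724)² = 17.9853; k = (20.4846·6 − 7.2724·12.8267)/17.9853 = 1.64729, ln C = (11.8122·12.8267 − 7.2724·20.4846)/17.9853 = 0.14116, so C = exp(0.14116) = 1.15161.

k = 1.65, C = 1.15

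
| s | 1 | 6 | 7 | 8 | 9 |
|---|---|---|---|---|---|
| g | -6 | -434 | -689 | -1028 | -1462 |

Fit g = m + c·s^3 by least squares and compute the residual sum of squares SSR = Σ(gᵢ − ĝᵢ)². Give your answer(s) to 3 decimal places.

SSR = 2.898

XᵀX·[m, c]ᵀ = Xᵀg reads: 5·m + 1801·c = -3619;  1801·m + 957891·c = -1922211.
det = 5·957891 − 1801² = 1545854.
m = ((-3619)·957891 − 1801·(-1922211))/1545854 = -2352759/772927; c = (5·(-1922211) − 1801·(-3619))/1545854 = -1546618/772927.
Residuals: -738185/772927, 971929/772927, 296030/772927, -347781/772927, -181993/772927; SSR = 2239888/772927.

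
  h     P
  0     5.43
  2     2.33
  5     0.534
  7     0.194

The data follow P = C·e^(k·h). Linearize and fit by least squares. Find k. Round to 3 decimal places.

k = -0.478

Linearized form: ln P = k·h + ln C. From the 4 transformed points,
Σh = 14.0000, Σ(h)² = 78.0000, Σln P = 0.2706, Σh·ln P = -12.9243.
Normal system: [[78.0000, 14.0000]; [14.0000, 4]]·[k, ln C]ᵀ = [-12.9243, 0.2706]ᵀ.
Slope k = (n·Σh·ln P − Σh·Σln P)/(n·Σ(h)² − (Σh)²) = (4·-12.9243 − 14.0000·0.2706)/116.0000 = -0.47832; ln C = (Σln P − k·Σh)/n = 1.74176.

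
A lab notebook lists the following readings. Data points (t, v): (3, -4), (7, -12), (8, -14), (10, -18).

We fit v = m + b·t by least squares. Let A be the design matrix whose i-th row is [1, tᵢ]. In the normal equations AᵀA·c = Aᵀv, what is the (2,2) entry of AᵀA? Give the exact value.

Row 2 ↔ basis t, column 2 ↔ basis t, so (AᵀA)_{2,2} = Σᵢ (t)·(t) = (3)·(3) + (7)·(7) + (8)·(8) + (10)·(10) = 222.

222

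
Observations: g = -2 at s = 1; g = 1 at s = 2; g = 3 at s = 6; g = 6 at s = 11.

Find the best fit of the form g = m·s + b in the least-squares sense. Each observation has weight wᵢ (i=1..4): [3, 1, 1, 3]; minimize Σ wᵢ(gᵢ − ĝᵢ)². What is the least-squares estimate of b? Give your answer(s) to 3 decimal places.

b = -2.159

MᵀWM·[m, b]ᵀ = MᵀWg reads: 406·m + 44·b = 212;  44·m + 8·b = 16.
(Σwᵢ·s·s = 406, Σwᵢ·s = 44, Σwᵢ·1 = 8, Σwᵢ·s·g = 212, Σwᵢ·g = 16.)
Determinant 406·8 − 44² = 1312.
m = (212·8 − 44·16)/1312 = 31/41; b = (406·16 − 44·212)/1312 = -177/82.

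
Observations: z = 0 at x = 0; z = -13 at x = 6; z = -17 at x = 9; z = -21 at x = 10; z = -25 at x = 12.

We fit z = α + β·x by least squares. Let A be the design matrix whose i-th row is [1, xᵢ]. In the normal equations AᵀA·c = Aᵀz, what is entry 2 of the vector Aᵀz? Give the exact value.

-741

Entry 2 ↔ basis x, so (Aᵀz)_{2} = Σᵢ (x)·zᵢ = (0)·(0) + (6)·(-13) + (9)·(-17) + (10)·(-21) + (12)·(-25) = -741.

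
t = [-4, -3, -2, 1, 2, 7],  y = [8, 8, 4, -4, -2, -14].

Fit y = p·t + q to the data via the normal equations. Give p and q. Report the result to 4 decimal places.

p = -2.0523, q = 0.3421

Forming AᵀA = [[83, 1]; [1, 6]] and Aᵀy = [-170, 0]ᵀ gives AᵀA·[p, q]ᵀ = Aᵀy.
Determinant 83·6 − 1² = 497.
p = ((-170)·6 − 1·0)/497 = -1020/497; q = (83·0 − 1·(-170))/497 = 170/497.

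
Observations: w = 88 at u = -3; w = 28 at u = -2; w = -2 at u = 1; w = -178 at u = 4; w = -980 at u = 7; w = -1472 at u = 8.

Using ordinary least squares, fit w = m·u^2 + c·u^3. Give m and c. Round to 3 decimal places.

m = 0.849, c = -2.980

The normal system AᵀA·[m, c]ᵀ = Aᵀw is [[6851, 50325]; [50325, 384683]]·[m, c]ᵀ = [-144174, -1103798]ᵀ.
Δ = 6851·384683 − 50325² = 102857608.
m = ((-144174)·384683 − 50325·(-1103798))/102857608 = 21836877/25714402; c = (6851·(-1103798) − 50325·(-144174))/102857608 = -76640887/25714402.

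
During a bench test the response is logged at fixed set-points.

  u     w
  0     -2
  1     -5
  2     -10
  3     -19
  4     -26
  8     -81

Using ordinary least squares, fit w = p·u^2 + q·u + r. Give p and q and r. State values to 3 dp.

p = -0.920, q = -2.536, r = -1.814

Normal-equation sums: Σu^2·u^2 = 4450, Σu^2·u = 612, Σu^2 = 94, Σu·u = 94, Σu = 18, Σ1 = 6.
And Σu^2·w = -5816, Σu·w = -834, Σw = -143.
Inverting the 3×3 Gram matrix, [p, q, r]ᵀ = [-2813/3058, -705/278, -5547/3058]ᵀ.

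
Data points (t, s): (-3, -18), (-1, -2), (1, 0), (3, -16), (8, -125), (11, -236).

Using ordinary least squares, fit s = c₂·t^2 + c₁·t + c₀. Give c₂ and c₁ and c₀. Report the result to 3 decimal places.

Setting ∂/∂c₂ … = 0 gives: 18901·c₂ + 1843·c₁ + 205·c₀ = -36864;  1843·c₂ + 205·c₁ + 19·c₀ = -3588;  205·c₂ + 19·c₁ + 6·c₀ = -397.
(Σt^2·t^2 = 18901, Σt^2·t = 1843, Σt^2 = 205, Σt·t = 205, Σt = 19, Σ1 = 6, Σt^2·s = -36864, Σt·s = -3588, Σs = -397.)
Inverting the 3×3 Gram matrix, [c₂, c₁, c₀]ᵀ = [-295983/148910, 43291/148910, 61393/74455]ᵀ.

c₂ = -1.988, c₁ = 0.291, c₀ = 0.825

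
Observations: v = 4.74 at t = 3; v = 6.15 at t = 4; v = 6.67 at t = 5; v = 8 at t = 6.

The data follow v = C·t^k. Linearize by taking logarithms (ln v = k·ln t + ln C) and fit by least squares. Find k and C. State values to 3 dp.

k = 0.719, C = 2.181

Taking logs, ln v = k·ln t + ln C, so regress ln v on ln t.
Σln t = 5.8861, Σ(ln t)² = 8.9295, Σln v = 7.3496, Σln t·ln v = 11.0076.
Equations: 8.9295·k + 5.8861·ln C = 11.0076;  5.8861·k + 4·ln C = 7.3496.
Slope k = (n·Σln t·ln v − Σln t·Σln v)/(n·Σ(ln t)² − (Σln t)²) = (4·11.0076 − 5.8861·7.3496)/1.0716 = 0.71865; ln C = (Σln v − k·Σln t)/n = 0.77988, so C = exp(0.77988) = 2.18121.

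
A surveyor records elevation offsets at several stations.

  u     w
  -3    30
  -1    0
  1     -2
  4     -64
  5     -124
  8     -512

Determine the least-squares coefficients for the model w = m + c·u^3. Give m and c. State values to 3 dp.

Setting ∂/∂m … = 0 gives: 6·m + 674·c = -672;  674·m + 282596·c = -282552.
Δ = 6·282596 − 674² = 1241300.
m = ((-672)·282596 − 674·(-282552))/1241300 = 133884/310325; c = (6·(-282552) − 674·(-672))/1241300 = -310596/310325.

m = 0.431, c = -1.001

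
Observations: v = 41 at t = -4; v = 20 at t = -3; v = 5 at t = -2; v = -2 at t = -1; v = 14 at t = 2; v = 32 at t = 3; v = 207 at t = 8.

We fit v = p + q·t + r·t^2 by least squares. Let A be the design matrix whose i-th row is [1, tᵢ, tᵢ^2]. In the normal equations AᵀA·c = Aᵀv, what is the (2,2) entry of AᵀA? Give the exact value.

Row 2 ↔ basis t, column 2 ↔ basis t, so (AᵀA)_{2,2} = Σᵢ (t)·(t) = (-4)·(-4) + (-3)·(-3) + (-2)·(-2) + (-1)·(-1) + (2)·(2) + (3)·(3) + (8)·(8) = 107.

107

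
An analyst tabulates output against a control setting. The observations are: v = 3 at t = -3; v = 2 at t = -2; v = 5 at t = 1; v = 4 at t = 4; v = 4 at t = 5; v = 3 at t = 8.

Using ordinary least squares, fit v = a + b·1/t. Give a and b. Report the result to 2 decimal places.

a = 3.27, b = 1.86

Setting ∂/∂a … = 0 gives: 6·a + (89/120)·b = 21;  (89/120)·a + (21301/14400)·b = 207/40.
Δ = 6·(21301/14400) − (89/120)² = 23977/2880.
a = (21·(21301/14400) − (89/120)·(207/40))/(23977/2880) = 392052/119885; b = (6·(207/40) − (89/120)·21)/(23977/2880) = 44568/23977.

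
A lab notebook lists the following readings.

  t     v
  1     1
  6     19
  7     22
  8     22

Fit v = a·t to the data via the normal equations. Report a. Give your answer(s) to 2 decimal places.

Forming AᵀA = [[150]] and Aᵀv = [445]ᵀ gives AᵀA·[a]ᵀ = Aᵀv.
a = 445/150 = 2.96667.

a = 2.97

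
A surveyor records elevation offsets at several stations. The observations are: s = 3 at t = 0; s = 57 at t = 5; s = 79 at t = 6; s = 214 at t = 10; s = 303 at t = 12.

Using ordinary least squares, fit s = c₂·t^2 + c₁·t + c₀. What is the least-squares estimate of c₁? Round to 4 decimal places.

From the data, Σt^2·t^2 = 32657, Σt^2·t = 3069, Σt^2 = 305, Σt·t = 305, Σt = 33, Σ1 = 5.
Moment sums: Σt^2·s = 69301, Σt·s = 6535, Σs = 656.
So MᵀM·[c₂, c₁, c₀]ᵀ = Mᵀs: [[32657, 3069, 305]; [3069, 305, 33]; [305, 33, 5]]·[c₂, c₁, c₀]ᵀ = [69301, 6535, 656]ᵀ.
Solving the 3×3 system (Gaussian elimination) gives c₂ = 280937/137748, c₁ = 27217/45916, c₀ = 99121/34437.

c₁ = 0.5928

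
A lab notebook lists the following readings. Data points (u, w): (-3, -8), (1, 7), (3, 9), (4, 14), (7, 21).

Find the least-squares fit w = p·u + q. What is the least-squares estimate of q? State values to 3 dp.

The normal equations are: 84·p + 12·q = 261;  12·p + 5·q = 43.
det = 84·5 − 12² = 276.
p = (261·5 − 12·43)/276 = 263/92; q = (84·43 − 12·261)/276 = 40/23.

q = 1.739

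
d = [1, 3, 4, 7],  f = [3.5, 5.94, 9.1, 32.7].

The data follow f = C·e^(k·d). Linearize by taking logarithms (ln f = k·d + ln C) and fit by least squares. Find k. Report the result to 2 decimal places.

k = 0.38

With ln fᵢ as the transformed response and dᵢ as the regressor:
Over the data: Σd = 15.0000, Σ(d)² = 75.0000, Σln f = 8.7301, Σd·ln f = 39.8426.
Normal system: [[75.0000, 15.0000]; [15.0000, 4]]·[k, ln C]ᵀ = [39.8426, 8.7301]ᵀ.
Slope k = (n·Σd·ln f − Σd·Σln f)/(n·Σ(d)² − (Σd)²) = (4·39.8426 − 15.0000·8.7301)/75.0000 = 0.37892; ln C = (Σln f − k·Σd)/n = 0.76160.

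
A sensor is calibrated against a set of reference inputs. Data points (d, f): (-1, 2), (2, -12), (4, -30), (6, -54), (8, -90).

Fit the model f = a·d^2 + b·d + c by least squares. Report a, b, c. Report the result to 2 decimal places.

The normal equations are: 5665·a + 799·b + 121·c = -8230;  799·a + 121·b + 19·c = -1190;  121·a + 19·b + 5·c = -184.
(Σd^2·d^2 = 5665, Σd^2·d = 799, Σd^2 = 121, Σd·d = 121, Σd = 19, Σ1 = 5, Σd^2·f = -8230, Σd·f = -1190, Σf = -184.)
Row-reducing yields a = -11155/11562, b = -38747/11562, c = -1382/1927.

a = -0.96, b = -3.35, c = -0.72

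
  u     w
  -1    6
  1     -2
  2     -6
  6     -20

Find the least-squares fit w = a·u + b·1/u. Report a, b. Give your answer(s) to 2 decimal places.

a = -3.28, b = -0.53

Normal-equation sums: Σu·u = 42, Σu·1/u = 4, Σ1/u·1/u = 41/18.
Moment sums: Σu·w = -140, Σ1/u·w = -43/3.
Normal equations: [[42, 4]; [4, 41/18]]·[a, b]ᵀ = [-140, -43/3]ᵀ.
Eliminating b: (41/18)·(row 1) − 4·(row 2) gives (239/3)·a = (41/18)·(-140) − 4·(-43/3) = -2354/9, so a = -2354/717.
Then b = ((-43/3) − 4·(-2354/717))/(41/18) = -126/239.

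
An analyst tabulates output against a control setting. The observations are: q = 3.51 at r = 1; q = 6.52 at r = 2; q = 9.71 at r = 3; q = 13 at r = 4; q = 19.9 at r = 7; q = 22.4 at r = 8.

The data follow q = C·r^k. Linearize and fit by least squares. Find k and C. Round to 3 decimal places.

Linearized form: ln q = k·ln r + ln C. From the 6 transformed points,
Over the data: Σln r = 7.2034, Σ(ln r)² = 11.7199, Σln q = 14.0684, Σln r·ln q = 19.6374.
Normal system: [[11.7199, 7.2034]; [7.2034, 6]]·[k, ln C]ᵀ = [19.6374, 14.0684]ᵀ.
Solving (det = 18.4301): k = 0.89443, ln C = 1.27091, so C = exp(1.27091) = 3.56408.

k = 0.894, C = 3.564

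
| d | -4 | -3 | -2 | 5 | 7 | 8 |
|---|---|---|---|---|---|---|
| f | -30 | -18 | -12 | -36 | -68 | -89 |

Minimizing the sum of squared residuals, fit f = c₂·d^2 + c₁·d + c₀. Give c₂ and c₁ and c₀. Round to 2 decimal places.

c₂ = -1.41, c₁ = 0.70, c₀ = -4.27

Normal-equation sums: Σd^2·d^2 = 7475, Σd^2·d = 881, Σd^2 = 167, Σd·d = 167, Σd = 11, Σ1 = 6.
Right-hand side: Σd^2·f = -10618, Σd·f = -1170, Σf = -253.
Solving the 3×3 system (Gaussian elimination) gives c₂ = -357517/253920, c₁ = 178453/253920, c₀ = -180539/42320.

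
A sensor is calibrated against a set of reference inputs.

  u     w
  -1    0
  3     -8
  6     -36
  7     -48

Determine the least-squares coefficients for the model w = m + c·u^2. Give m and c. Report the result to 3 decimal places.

From the data, Σ1 = 4, Σu^2 = 95, Σu^2·u^2 = 3779.
And Σw = -92, Σu^2·w = -3720.
So AᵀA·[m, c]ᵀ = Aᵀw: [[4, 95]; [95, 3779]]·[m, c]ᵀ = [-92, -3720]ᵀ.
Determinant 4·3779 − 95² = 6091.
m = ((-92)·3779 − 95·(-3720))/6091 = 5732/6091; c = (4·(-3720) − 95·(-92))/6091 = -6140/6091.

m = 0.941, c = -1.008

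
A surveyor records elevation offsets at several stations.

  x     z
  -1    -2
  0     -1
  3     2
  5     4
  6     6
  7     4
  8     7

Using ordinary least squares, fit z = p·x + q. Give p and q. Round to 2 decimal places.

p = 0.94, q = -0.92

Forming AᵀA = [[184, 28]; [28, 7]] and Aᵀz = [148, 20]ᵀ gives AᵀA·[p, q]ᵀ = Aᵀz.
Determinant 184·7 − 28² = 504.
p = (148·7 − 28·20)/504 = 17/18; q = (184·20 − 28·148)/504 = -58/63.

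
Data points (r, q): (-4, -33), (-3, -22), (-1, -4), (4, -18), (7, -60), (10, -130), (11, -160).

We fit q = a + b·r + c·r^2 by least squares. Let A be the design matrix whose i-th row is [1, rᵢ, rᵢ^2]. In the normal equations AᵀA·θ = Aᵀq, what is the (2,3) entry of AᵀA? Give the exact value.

Row 2 ↔ basis r, column 3 ↔ basis r^2, so (AᵀA)_{2,3} = Σᵢ (r)·(r^2) = (-4)·(16) + (-3)·(9) + (-1)·(1) + (4)·(16) + (7)·(49) + (10)·(100) + (11)·(121) = 2646.

2646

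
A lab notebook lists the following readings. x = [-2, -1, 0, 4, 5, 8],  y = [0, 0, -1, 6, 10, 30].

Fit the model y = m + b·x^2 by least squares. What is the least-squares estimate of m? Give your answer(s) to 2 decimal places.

Compute the Gram sums: Σ1 = 6, Σx^2 = 110, Σx^2·x^2 = 4994.
Right-hand side: Σy = 45, Σx^2·y = 2266.
AᵀA·[m, b]ᵀ = Aᵀy becomes [[6, 110]; [110, 4994]]·[m, b]ᵀ = [45, 2266]ᵀ.
Eliminating b: 4994·(row 1) − 110·(row 2) gives 17864·m = 4994·45 − 110·2266 = -24530, so m = -1115/812.
Then b = (2266 − 110·(-1115/812))/4994 = 393/812.

m = -1.37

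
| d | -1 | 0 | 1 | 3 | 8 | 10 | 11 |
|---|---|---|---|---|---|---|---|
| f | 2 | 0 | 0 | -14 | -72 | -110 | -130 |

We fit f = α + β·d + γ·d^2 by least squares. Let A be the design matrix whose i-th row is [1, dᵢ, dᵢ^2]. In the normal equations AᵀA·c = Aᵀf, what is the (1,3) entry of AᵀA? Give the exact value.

296

Row 1 ↔ basis 1, column 3 ↔ basis d^2, so (AᵀA)_{1,3} = Σᵢ d^2 = (1)·(1) + (1)·(0) + (1)·(1) + (1)·(9) + (1)·(64) + (1)·(100) + (1)·(121) = 296.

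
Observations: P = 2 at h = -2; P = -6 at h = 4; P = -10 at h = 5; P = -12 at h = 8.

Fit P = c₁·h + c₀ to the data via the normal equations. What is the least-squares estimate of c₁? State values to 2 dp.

c₁ = -1.45

Sums needed: Σh·h = 109, Σh = 15, Σ1 = 4.
Moment sums: Σh·P = -174, ΣP = -26.
Normal equations: [[109, 15]; [15, 4]]·[c₁, c₀]ᵀ = [-174, -26]ᵀ.
Determinant 109·4 − 15² = 211.
c₁ = ((-174)·4 − 15·(-26))/211 = -306/211; c₀ = (109·(-26) − 15·(-174))/211 = -224/211.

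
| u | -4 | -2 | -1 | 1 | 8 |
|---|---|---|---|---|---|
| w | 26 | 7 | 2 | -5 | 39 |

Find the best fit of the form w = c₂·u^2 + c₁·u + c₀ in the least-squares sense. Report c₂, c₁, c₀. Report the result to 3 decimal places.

The normal system MᵀM·[c₂, c₁, c₀]ᵀ = Mᵀw is [[4370, 440, 86]; [440, 86, 2]; [86, 2, 5]]·[c₂, c₁, c₀]ᵀ = [2937, 187, 69]ᵀ.
Row-reducing yields c₂ = 70387/68154, c₁ = -69191/22718, c₀ = -93551/34077.

c₂ = 1.033, c₁ = -3.046, c₀ = -2.745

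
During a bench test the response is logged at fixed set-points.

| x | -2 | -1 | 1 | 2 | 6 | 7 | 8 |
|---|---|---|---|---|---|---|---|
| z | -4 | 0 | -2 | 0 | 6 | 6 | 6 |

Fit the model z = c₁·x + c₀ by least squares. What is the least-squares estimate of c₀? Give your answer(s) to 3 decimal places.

Entries of AᵀA: Σx·x = 159, Σx = 21, Σ1 = 7.
And Σx·z = 132, Σz = 12.
Normal equations: [[159, 21]; [21, 7]]·[c₁, c₀]ᵀ = [132, 12]ᵀ.
Δ = 159·7 − 21² = 672.
c₁ = (132·7 − 21·12)/672 = 1; c₀ = (159·12 − 21·132)/672 = -9/7.

c₀ = -1.286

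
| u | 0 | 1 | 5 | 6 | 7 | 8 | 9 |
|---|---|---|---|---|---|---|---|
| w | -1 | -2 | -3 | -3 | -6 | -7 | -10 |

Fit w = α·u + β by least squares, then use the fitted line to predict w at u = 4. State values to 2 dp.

ŵ = -3.63

Sums needed: Σu·u = 256, Σu = 36, Σ1 = 7.
Moment sums: Σu·w = -223, Σw = -32.
XᵀX·[α, β]ᵀ = Xᵀw becomes [[256, 36]; [36, 7]]·[α, β]ᵀ = [-223, -32]ᵀ.
det = 256·7 − 36² = 496.
α = ((-223)·7 − 36·(-32))/496 = -409/496; β = (256·(-32) − 36·(-223))/496 = -41/124.
At u = 4: ŵ = (-409/496)·(4) + (-41/124)·(1) = -225/62.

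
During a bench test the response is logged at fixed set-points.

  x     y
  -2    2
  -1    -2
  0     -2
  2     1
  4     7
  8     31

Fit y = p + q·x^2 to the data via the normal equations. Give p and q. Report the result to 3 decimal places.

With design matrix M, MᵀM = [[6, 89]; [89, 4385]] and Mᵀy = [37, 2106]ᵀ.
det = 6·4385 − 89² = 18389.
p = (37·4385 − 89·2106)/18389 = -25189/18389; q = (6·2106 − 89·37)/18389 = 9343/18389.

p = -1.370, q = 0.508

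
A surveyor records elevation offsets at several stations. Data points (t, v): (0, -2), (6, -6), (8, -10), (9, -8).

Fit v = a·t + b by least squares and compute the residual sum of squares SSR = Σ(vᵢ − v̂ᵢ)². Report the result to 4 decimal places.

Normal-equation sums: Σt·t = 181, Σt = 23, Σ1 = 4.
For Aᵀv: Σt·v = -188, Σv = -26.
Eliminating b: 4·(row 1) − 23·(row 2) gives 195·a = 4·(-188) − 23·(-26) = -154, so a = -154/195.
Then b = ((-26) − 23·(-154/195))/4 = -382/195.
Residuals: -8/195, 136/195, -112/65, 16/15; SSR = 896/195.

SSR = 4.5949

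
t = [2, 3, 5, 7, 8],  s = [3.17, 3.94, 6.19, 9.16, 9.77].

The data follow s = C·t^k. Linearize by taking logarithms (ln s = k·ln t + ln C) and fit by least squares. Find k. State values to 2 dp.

k = 0.85

Taking logs, ln s = k·ln t + ln C, so regress ln s on ln t.
Σln t = 7.4265, Σ(ln t)² = 12.3883, Σln s = 8.8420, Σln t·ln s = 14.2896.
Normal system: [[12.3883, 7.4265]; [7.4265, 5]]·[k, ln C]ᵀ = [14.2896, 8.8420]ᵀ.
Slope k = (n·Σln t·ln s − Σln t·Σln s)/(n·Σ(ln t)² − (Σln t)²) = (5·14.2896 − 7.4265·8.8420)/6.7880 = 0.85185; ln C = (Σln s − k·Σln t)/n = 0.50315.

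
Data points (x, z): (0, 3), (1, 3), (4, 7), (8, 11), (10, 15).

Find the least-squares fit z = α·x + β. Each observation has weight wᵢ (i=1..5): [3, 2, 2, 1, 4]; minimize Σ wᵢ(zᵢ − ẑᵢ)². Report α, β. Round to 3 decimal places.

AᵀWA·[α, β]ᵀ = AᵀWz reads: 498·α + 58·β = 750;  58·α + 12·β = 100.
Determinant 498·12 − 58² = 2612.
α = (750·12 − 58·100)/2612 = 800/653; β = (498·100 − 58·750)/2612 = 1575/653.

α = 1.225, β = 2.412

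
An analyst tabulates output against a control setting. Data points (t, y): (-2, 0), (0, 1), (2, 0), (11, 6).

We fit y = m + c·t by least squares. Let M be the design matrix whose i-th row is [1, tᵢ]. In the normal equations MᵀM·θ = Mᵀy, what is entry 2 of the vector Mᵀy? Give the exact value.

Entry 2 ↔ basis t, so (Mᵀy)_{2} = Σᵢ (t)·yᵢ = (-2)·(0) + (0)·(1) + (2)·(0) + (11)·(6) = 66.

66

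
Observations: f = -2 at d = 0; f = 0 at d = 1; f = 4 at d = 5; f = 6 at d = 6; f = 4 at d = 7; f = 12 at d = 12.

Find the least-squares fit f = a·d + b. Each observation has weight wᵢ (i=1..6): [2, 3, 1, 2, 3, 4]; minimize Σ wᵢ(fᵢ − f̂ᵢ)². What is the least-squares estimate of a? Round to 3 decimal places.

a = 1.101

Normal-equation sums: Σwᵢ·d·d = 823, Σwᵢ·d = 89, Σwᵢ·1 = 15.
For XᵀWf: Σwᵢ·d·f = 752, Σwᵢ·f = 72.
Normal equations: [[823, 89]; [89, 15]]·[a, b]ᵀ = [752, 72]ᵀ.
det = 823·15 − 89² = 4424.
a = (752·15 − 89·72)/4424 = 87/79; b = (823·72 − 89·752)/4424 = -137/79.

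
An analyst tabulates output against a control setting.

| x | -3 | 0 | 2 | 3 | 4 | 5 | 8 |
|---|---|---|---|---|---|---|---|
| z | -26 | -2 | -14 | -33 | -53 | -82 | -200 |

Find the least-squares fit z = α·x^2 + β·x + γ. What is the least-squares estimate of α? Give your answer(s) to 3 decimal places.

With design matrix M, MᵀM = [[5155, 709, 127]; [709, 127, 19]; [127, 19, 7]] and Mᵀz = [-16285, -2271, -410]ᵀ.
Solving the 3×3 system (Gaussian elimination) gives α = -95425/32018, β = -92251/96054, γ = -90889/48027.

α = -2.980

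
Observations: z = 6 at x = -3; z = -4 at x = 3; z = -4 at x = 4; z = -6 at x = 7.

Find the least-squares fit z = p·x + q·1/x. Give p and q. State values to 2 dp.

p = -0.65, q = -8.45

Compute the Gram sums: Σx·x = 83, Σx·1/x = 4, Σ1/x·1/x = 2153/7056.
Moment sums: Σx·z = -88, Σ1/x·z = -109/21.
Determinant 83·(2153/7056) − 4² = 65803/7056.
p = ((-88)·(2153/7056) − 4·(-109/21))/(65803/7056) = -42968/65803; q = (83·(-109/21) − 4·(-88))/(65803/7056) = -556080/65803.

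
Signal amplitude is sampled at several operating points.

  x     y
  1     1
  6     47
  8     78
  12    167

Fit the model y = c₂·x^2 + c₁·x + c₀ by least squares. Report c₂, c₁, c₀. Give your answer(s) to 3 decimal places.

c₂ = 1.000, c₁ = 2.073, c₀ = -1.987

The normal equations are: 26129·c₂ + 2457·c₁ + 245·c₀ = 30733;  2457·c₂ + 245·c₁ + 27·c₀ = 2911;  245·c₂ + 27·c₁ + 4·c₀ = 293.
Solving the 3×3 system (Gaussian elimination) gives c₂ = 105471/105484, c₁ = 218699/105484, c₀ = -104807/52742.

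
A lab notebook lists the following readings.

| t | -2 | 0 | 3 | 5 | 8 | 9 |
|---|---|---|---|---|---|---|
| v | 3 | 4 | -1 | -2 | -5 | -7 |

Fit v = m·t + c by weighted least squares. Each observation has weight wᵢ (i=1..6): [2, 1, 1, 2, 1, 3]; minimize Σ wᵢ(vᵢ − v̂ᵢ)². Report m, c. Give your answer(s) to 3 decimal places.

Sums needed: Σwᵢ·t·t = 374, Σwᵢ·t = 44, Σwᵢ·1 = 10.
And Σwᵢ·t·v = -264, Σwᵢ·v = -21.
Determinant 374·10 − 44² = 1804.
m = ((-264)·10 − 44·(-21))/1804 = -39/41; c = (374·(-21) − 44·(-264))/1804 = 171/82.

m = -0.951, c = 2.085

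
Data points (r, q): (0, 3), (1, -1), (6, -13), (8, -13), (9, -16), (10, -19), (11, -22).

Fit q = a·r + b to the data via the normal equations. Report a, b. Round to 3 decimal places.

Normal-equation sums: Σr·r = 403, Σr = 45, Σ1 = 7.
Moment sums: Σr·q = -759, Σq = -81.
So XᵀX·[a, b]ᵀ = Xᵀq: [[403, 45]; [45, 7]]·[a, b]ᵀ = [-759, -81]ᵀ.
Determinant 403·7 − 45² = 796.
a = ((-759)·7 − 45·(-81))/796 = -417/199; b = (403·(-81) − 45·(-759))/796 = 378/199.

a = -2.095, b = 1.899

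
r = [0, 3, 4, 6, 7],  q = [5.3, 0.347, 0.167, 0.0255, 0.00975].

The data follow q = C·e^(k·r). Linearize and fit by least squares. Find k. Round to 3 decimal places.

k = -0.895

Taking logs, ln q = k·r + ln C, so regress ln q on r.
AᵀA = [[110.0000, 20.0000]; [20.0000, 5]], rhs = [-64.7622, -9.4800]ᵀ  (here Σr = 20.0000, Σ(r)² = 110.0000, Σln q = -9.4800, Σr·ln q = -64.7622).
Slope k = (n·Σr·ln q − Σr·Σln q)/(n·Σ(r)² − (Σr)²) = (5·-64.7622 − 20.0000·-9.4800)/150.0000 = -0.89473; ln C = (Σln q − k·Σr)/n = 1.68293.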